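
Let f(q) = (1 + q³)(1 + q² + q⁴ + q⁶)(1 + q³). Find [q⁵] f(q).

2

(1 + q³) has coefficients 1,0,0,1 for degrees 0…3.
(1 + q² + q⁴ + q⁶) has coefficients 1,0,1,0,1,0 for degrees 0…5.
Finally multiplying by (1 + q³), the product of all factors after the first has coefficients 1,0,1,1,1,1 for degrees 0…5.
[q⁵] = 1·1 + 1·1 = 2.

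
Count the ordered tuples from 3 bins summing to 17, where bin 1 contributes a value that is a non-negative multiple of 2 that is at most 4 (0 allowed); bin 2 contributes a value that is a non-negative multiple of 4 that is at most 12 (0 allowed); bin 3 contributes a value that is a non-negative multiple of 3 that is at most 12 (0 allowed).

The generating function for the choices is (1 + y² + y⁴)·(1 + y⁴ + y⁸ + y¹²)·(1 + y³ + y⁶ + y⁹ + y¹²); the count is [y¹⁷].
(1 + y² + y⁴) has coefficients 1,0,1,0,1 for degrees 0…4.
(1 + y⁴ + y⁸ + y¹²) has coefficients 1,0,0,0,1,0,0,0,1,0,0,0,1,0,0,0,0,0 for degrees 0…17.
Finally multiplying by (1 + y³ + y⁶ + y⁹ + y¹²), the product of all factors after the first has coefficients 1,0,0,1,1,0,1,1,1,1,1,1,2,1,1,1,1,1 for degrees 0…17.
[y¹⁷] = 1·1 + 1·1 + 1·1 = 3.

3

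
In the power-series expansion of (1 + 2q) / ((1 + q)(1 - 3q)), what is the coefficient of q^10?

73811

The denominator gives the recurrence a_n = 2a_(n−1) + 3a_(n−2) for n ≥ 3; the numerator fixes a_0 = 1, a_1 = 4, a_2 = 11.
Iterating: 1, 4, 11, 34, 101, 304, 911, 2734, 8201, 24604, 73811, so a_10 = 73811.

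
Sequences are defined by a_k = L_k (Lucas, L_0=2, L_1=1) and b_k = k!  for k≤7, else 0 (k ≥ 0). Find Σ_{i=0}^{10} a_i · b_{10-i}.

27419

The convolution is the x^10 coefficient of A(x)B(x).
Σ = 2·0 + 1·0 + 3·0 + 4·5040 + 7·720 + 11·120 + 18·24 + 29·6 + 47·2 + 76·1 + 123·1 = 27419.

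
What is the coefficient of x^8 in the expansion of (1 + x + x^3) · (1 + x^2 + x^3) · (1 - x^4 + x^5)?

2

(1 + x + x^3) has coefficients 1,1,0,1 for degrees 0…3.
(1 + x^2 + x^3) has coefficients 1,0,1,1,0,0,0,0,0 for degrees 0…8.
Finally multiplying by (1 - x^4 + x^5), the product of all factors after the first has coefficients 1,0,1,1,-1,1,-1,0,1 for degrees 0…8.
[x^8] = 1·1 + 1·0 + 1·1 = 2.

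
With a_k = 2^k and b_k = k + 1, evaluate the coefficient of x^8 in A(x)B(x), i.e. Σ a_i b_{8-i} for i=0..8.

1013

Write out a_i and b_{8-i} for i = 0,…,8 and sum the products.
Σ = 1·9 + 2·8 + 4·7 + 8·6 + 16·5 + 32·4 + 64·3 + 128·2 + 256·1 = 1013.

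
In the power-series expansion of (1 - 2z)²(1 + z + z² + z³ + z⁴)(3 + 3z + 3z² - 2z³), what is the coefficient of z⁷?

10

(1 - 2z)² has coefficients 1,-4,4 for degrees 0…2.
(1 + z + z² + z³ + z⁴) has coefficients 1,1,1,1,1,0,0,0 for degrees 0…7.
Finally multiplying by (3 + 3z + 3z² - 2z³), the product of all factors after the first has coefficients 3,6,9,7,7,4,1,-2 for degrees 0…7.
[z⁷] = 1·(-2) − 4·1 + 4·4 = 10.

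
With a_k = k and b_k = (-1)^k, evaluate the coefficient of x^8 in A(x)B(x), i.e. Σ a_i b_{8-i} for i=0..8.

The convolution is the x^8 coefficient of A(x)B(x).
Σ = 0·1 + 1·(-1) + 2·1 + 3·(-1) + 4·1 + 5·(-1) + 6·1 + 7·(-1) + 8·1 = 4.

4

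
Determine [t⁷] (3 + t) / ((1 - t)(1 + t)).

1

Partial fractions give a closed form: a_n = (2)·1^n + (1)·(-1)^n.
At n = 7: a_7 = 1.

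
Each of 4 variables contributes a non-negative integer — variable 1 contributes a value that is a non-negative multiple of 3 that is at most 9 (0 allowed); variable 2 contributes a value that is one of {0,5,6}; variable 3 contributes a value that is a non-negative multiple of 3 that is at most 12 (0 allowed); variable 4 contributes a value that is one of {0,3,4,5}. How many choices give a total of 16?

The generating function for the choices is (1 + z^3 + z^6 + z^9)·(1 + z^5 + z^6)·(1 + z^3 + z^6 + z^9 + z^12)·(1 + z^3 + z^4 + z^5); the count is [z^16].
(1 + z^3 + z^6 + z^9) has coefficients 1,0,0,1,0,0,1,0,0,1 for degrees 0…9.
(1 + z^5 + z^6) has coefficients 1,0,0,0,0,1,1,0,0,0,0,0,0,0,0,0,0 for degrees 0…16.
Multiplying by (1 + z^3 + z^6 + z^9 + z^12) gives running coefficients 1,0,0,1,0,1,2,0,1,2,0,1,2,0,1,1,0 for degrees 0…16.
Finally multiplying by (1 + z^3 + z^4 + z^5), the product of all factors after the first has coefficients 1,0,0,2,1,2,3,1,3,5,3,4,5,3,4,4,3 for degrees 0…16.
[z^16] = 1·3 + 1·3 + 1·3 + 1·1 = 10.

10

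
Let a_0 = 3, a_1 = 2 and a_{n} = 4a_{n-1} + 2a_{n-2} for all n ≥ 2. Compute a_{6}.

The ordinary generating function has denominator 1 - 4y - 2y^2.
Iterating the recurrence: a_0,…,a_{6} = 3, 2, 14, 60, 268, 1192, 5304.

5304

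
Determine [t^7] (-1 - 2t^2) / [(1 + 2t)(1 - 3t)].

-1527

The denominator gives the recurrence a_n = a_(n−1) + 6a_(n−2) for n ≥ 3; the numerator fixes a_0 = -1, a_1 = -1, a_2 = -9.
Iterating: -1, -1, -9, -15, -69, -159, -573, -1527, so a_7 = -1527.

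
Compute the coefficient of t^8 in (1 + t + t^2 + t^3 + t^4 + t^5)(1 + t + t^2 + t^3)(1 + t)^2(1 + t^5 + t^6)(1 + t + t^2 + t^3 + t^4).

104

(1 + t + t^2 + t^3 + t^4 + t^5) has coefficients 1,1,1,1,1,1 for degrees 0…5.
(1 + t + t^2 + t^3) has coefficients 1,1,1,1,0,0,0,0,0 for degrees 0…8.
Multiplying by (1 + t)^2 gives running coefficients 1,3,4,4,3,1,0,0,0 for degrees 0…8.
Multiplying by (1 + t^5 + t^6) gives running coefficients 1,3,4,4,3,2,4,7,8 for degrees 0…8.
Finally multiplying by (1 + t + t^2 + t^3 + t^4), the product of all factors after the first has coefficients 1,4,8,12,15,16,17,20,24 for degrees 0…8.
[t^8] = 1·24 + 1·20 + 1·17 + 1·16 + 1·15 + 1·12 = 104.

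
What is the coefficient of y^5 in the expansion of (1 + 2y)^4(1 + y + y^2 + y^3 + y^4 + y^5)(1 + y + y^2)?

227

(1 + 2y)^4 has coefficients 1,8,24,32,16 for degrees 0…4.
(1 + y + y^2 + y^3 + y^4 + y^5) has coefficients 1,1,1,1,1,1 for degrees 0…5.
Finally multiplying by (1 + y + y^2), the product of all factors after the first has coefficients 1,2,3,3,3,3 for degrees 0…5.
[y^5] = 1·3 + 8·3 + 24·3 + 32·3 + 16·2 = 227.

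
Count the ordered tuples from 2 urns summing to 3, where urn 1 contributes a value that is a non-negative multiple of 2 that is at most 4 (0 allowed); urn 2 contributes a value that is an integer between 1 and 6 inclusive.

2

The generating function for the choices is (1 + x^2 + x^4)·(x + x^2 + x^3 + x^4 + x^5 + x^6); the count is [x^3].
(1 + x^2 + x^4) has coefficients 1,0,1,0 for degrees 0…3.
(x + x^2 + x^3 + x^4 + x^5 + x^6) has coefficients 0,1,1,1 for degrees 0…3.
[x^3] = 1·1 + 1·1 = 2.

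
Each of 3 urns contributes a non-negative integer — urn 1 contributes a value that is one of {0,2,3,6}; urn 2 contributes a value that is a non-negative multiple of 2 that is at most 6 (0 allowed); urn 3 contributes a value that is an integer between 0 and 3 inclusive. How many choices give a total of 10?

5

The generating function for the choices is (1 + t² + t³ + t⁶)·(1 + t² + t⁴ + t⁶)·(1 + t + t² + t³); the count is [t¹⁰].
(1 + t² + t³ + t⁶) has coefficients 1,0,1,1,0,0,1 for degrees 0…6.
(1 + t² + t⁴ + t⁶) has coefficients 1,0,1,0,1,0,1,0,0,0,0 for degrees 0…10.
Finally multiplying by (1 + t + t² + t³), the product of all factors after the first has coefficients 1,1,2,2,2,2,2,2,1,1,0 for degrees 0…10.
[t¹⁰] = 1·0 + 1·1 + 1·2 + 1·2 = 5.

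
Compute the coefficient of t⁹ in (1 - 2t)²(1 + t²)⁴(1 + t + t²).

-3

(1 - 2t)² has coefficients 1,-4,4 for degrees 0…2.
(1 + t²)⁴ has coefficients 1,0,4,0,6,0,4,0,1,0 for degrees 0…9.
Finally multiplying by (1 + t + t²), the product of all factors after the first has coefficients 1,1,5,4,10,6,10,4,5,1 for degrees 0…9.
[t⁹] = 1·1 − 4·5 + 4·4 = -3.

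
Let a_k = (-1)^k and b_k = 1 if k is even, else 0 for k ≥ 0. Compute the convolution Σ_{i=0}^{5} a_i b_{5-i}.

This is [x^5] in the product of the two ordinary generating functions.
Σ = 1·0 − 1·1 + 1·0 − 1·1 + 1·0 − 1·1 = -3.

-3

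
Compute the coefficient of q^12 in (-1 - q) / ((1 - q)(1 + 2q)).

-1366

Partial fractions give a closed form: a_n = (-2/3)·1^n + (-1/3)·(-2)^n.
At n = 12: a_12 = -1366.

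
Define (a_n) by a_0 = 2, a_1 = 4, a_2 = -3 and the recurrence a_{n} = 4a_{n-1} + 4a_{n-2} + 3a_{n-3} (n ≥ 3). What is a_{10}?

The ordinary generating function has denominator 1 - 4q - 4q^2 - 3q^3.
Iterating the recurrence: a_0,…,a_{10} = 2, 4, -3, 10, 40, 191, 954, 4700, 23189, 114418, 564528.

564528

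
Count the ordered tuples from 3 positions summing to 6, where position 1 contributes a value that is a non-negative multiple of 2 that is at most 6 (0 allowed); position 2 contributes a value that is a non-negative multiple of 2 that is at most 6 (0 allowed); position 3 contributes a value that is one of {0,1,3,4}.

The generating function for the choices is (1 + q² + q⁴ + q⁶)·(1 + q² + q⁴ + q⁶)·(1 + q + q³ + q⁴); the count is [q⁶].
(1 + q² + q⁴ + q⁶) has coefficients 1,0,1,0,1,0,1 for degrees 0…6.
(1 + q² + q⁴ + q⁶) has coefficients 1,0,1,0,1,0,1 for degrees 0…6.
Finally multiplying by (1 + q + q³ + q⁴), the product of all factors after the first has coefficients 1,1,1,2,2,2,2 for degrees 0…6.
[q⁶] = 1·2 + 1·2 + 1·1 + 1·1 = 6.

6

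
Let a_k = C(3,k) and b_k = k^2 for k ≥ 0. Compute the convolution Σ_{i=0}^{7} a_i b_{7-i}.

The convolution is the t^7 coefficient of A(t)B(t).
Σ = 1·49 + 3·36 + 3·25 + 1·16 + 0·9 + 0·4 + 0·1 + 0·0 = 248.

248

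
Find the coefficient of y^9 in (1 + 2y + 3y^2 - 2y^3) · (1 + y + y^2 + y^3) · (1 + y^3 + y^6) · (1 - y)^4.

5

(1 + 2y + 3y^2 - 2y^3) has coefficients 1,2,3,-2 for degrees 0…3.
(1 + y + y^2 + y^3) has coefficients 1,1,1,1,0,0,0,0,0,0 for degrees 0…9.
Multiplying by (1 + y^3 + y^6) gives running coefficients 1,1,1,2,1,1,2,1,1,1 for degrees 0…9.
Finally multiplying by (1 - y)^4, the product of all factors after the first has coefficients 1,-3,3,0,-4,6,-3,-3,6,-4 for degrees 0…9.
[y^9] = 1·(-4) + 2·6 + 3·(-3) − 2·(-3) = 5.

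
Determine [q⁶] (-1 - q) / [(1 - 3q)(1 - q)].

-1457

Partial fractions give a closed form: a_n = (-2)·3^n + (1)·1^n.
At n = 6: a_6 = -1457.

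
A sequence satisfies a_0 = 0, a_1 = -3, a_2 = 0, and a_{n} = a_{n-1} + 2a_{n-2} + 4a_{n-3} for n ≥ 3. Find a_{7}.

The ordinary generating function has denominator 1 - y - 2y^2 - 4y^3.
Iterating the recurrence: a_0,…,a_{7} = 0, -3, 0, -6, -18, -30, -90, -222.

-222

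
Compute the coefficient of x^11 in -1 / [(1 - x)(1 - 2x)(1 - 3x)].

Partial fractions give a closed form: a_n = (-1/2)·1^n + (4)·2^n + (-9/2)·3^n.
At n = 11: a_11 = -788970.

-788970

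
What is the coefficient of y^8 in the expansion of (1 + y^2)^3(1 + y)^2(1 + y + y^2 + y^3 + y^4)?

(1 + y^2)^3 has coefficients 1,0,3,0,3,0,1 for degrees 0…6.
(1 + y)^2 has coefficients 1,2,1,0,0,0,0,0,0 for degrees 0…8.
Finally multiplying by (1 + y + y^2 + y^3 + y^4), the product of all factors after the first has coefficients 1,3,4,4,4,3,1,0,0 for degrees 0…8.
[y^8] = 1·0 + 3·1 + 3·4 + 1·4 = 19.

19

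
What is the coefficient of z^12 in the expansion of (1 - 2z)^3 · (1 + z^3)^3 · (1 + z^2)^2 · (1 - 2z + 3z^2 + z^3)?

(1 - 2z)^3 has coefficients 1,-6,12,-8 for degrees 0…3.
(1 + z^3)^3 has coefficients 1,0,0,3,0,0,3,0,0,1,0,0,0 for degrees 0…12.
Multiplying by (1 + z^2)^2 gives running coefficients 1,0,2,3,1,6,3,3,6,1,3,2,0 for degrees 0…12.
Finally multiplying by (1 - 2z + 3z^2 + z^3), the product of all factors after the first has coefficients 1,-2,5,0,1,15,-3,16,15,1,22,5,6 for degrees 0…12.
[z^12] = 1·6 − 6·5 + 12·22 − 8·1 = 232.

232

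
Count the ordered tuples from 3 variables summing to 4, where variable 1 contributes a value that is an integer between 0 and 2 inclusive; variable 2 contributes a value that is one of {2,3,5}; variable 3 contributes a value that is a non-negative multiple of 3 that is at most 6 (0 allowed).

2

The generating function for the choices is (1 + y + y^2)·(y^2 + y^3 + y^5)·(1 + y^3 + y^6); the count is [y^4].
(1 + y + y^2) has coefficients 1,1,1 for degrees 0…2.
(y^2 + y^3 + y^5) has coefficients 0,0,1,1,0 for degrees 0…4.
Finally multiplying by (1 + y^3 + y^6), the product of all factors after the first has coefficients 0,0,1,1,0 for degrees 0…4.
[y^4] = 1·0 + 1·1 + 1·1 = 2.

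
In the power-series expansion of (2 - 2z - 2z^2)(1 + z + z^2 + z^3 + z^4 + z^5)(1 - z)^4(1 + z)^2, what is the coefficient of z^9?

-10

(2 - 2z - 2z^2) has coefficients 2,-2,-2 for degrees 0…2.
(1 + z + z^2 + z^3 + z^4 + z^5) has coefficients 1,1,1,1,1,1,0,0,0,0 for degrees 0…9.
Multiplying by (1 - z)^4 gives running coefficients 1,-3,3,-1,0,0,-1,3,-3,1 for degrees 0…9.
Finally multiplying by (1 + z)^2, the product of all factors after the first has coefficients 1,-1,-2,2,1,-1,-1,1,2,-2 for degrees 0…9.
[z^9] = 2·(-2) − 2·2 − 2·1 = -10.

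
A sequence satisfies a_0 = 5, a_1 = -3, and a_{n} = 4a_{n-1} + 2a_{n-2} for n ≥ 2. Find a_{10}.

The ordinary generating function has denominator 1 - 4t - 2t^2.
Iterating the recurrence: a_0,…,a_{10} = 5, -3, -2, -14, -60, -268, -1192, -5304, -23600, -105008, -467232.

-467232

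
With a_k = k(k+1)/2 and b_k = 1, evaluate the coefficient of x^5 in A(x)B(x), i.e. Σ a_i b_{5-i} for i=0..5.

Write out a_i and b_{5-i} for i = 0,…,5 and sum the products.
Σ = 0·1 + 1·1 + 3·1 + 6·1 + 10·1 + 15·1 = 35.

35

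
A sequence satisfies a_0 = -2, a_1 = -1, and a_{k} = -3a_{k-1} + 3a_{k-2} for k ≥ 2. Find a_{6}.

The ordinary generating function has denominator 1 + 3y - 3y^2.
Iterating the recurrence: a_0,…,a_{6} = -2, -1, -3, 6, -27, 99, -378.

-378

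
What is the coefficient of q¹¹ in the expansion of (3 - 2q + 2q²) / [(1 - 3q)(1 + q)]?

339530

The denominator gives the recurrence a_n = 2a_(n−1) + 3a_(n−2) for n ≥ 3; the numerator fixes a_0 = 3, a_1 = 4, a_2 = 19.
Iterating: 3, 4, 19, 50, 157, 464, 1399, 4190, 12577, 37724, 113179, 339530, so a_11 = 339530.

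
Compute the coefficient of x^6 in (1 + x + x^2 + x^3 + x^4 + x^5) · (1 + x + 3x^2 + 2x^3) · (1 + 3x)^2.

(1 + x + x^2 + x^3 + x^4 + x^5) has coefficients 1,1,1,1,1,1 for degrees 0…5.
(1 + x + 3x^2 + 2x^3) has coefficients 1,1,3,2,0,0,0 for degrees 0…6.
Finally multiplying by (1 + 3x)^2, the product of all factors after the first has coefficients 1,7,18,29,39,18,0 for degrees 0…6.
[x^6] = 1·0 + 1·18 + 1·39 + 1·29 + 1·18 + 1·7 = 111.

111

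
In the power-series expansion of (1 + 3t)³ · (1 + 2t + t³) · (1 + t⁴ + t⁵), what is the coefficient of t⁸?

145

(1 + 3t)³ has coefficients 1,9,27,27 for degrees 0…3.
(1 + 2t + t³) has coefficients 1,2,0,1,0,0,0,0,0 for degrees 0…8.
Finally multiplying by (1 + t⁴ + t⁵), the product of all factors after the first has coefficients 1,2,0,1,1,3,2,1,1 for degrees 0…8.
[t⁸] = 1·1 + 9·1 + 27·2 + 27·3 = 145.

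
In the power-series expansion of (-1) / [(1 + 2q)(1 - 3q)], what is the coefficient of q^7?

-1261

Partial fractions give a closed form: a_n = (-2/5)·(-2)^n + (-3/5)·3^n.
At n = 7: a_7 = -1261.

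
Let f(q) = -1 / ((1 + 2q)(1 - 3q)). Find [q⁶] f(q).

Partial fractions give a closed form: a_n = (-2/5)·(-2)^n + (-3/5)·3^n.
At n = 6: a_6 = -463.

-463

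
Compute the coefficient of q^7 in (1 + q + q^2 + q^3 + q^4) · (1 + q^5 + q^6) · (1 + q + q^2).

5

(1 + q + q^2 + q^3 + q^4) has coefficients 1,1,1,1,1 for degrees 0…4.
(1 + q^5 + q^6) has coefficients 1,0,0,0,0,1,1,0 for degrees 0…7.
Finally multiplying by (1 + q + q^2), the product of all factors after the first has coefficients 1,1,1,0,0,1,2,2 for degrees 0…7.
[q^7] = 1·2 + 1·2 + 1·1 + 1·0 + 1·0 = 5.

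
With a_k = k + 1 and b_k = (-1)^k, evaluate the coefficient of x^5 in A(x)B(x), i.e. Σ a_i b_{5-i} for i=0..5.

3

This is [x^5] in the product of the two ordinary generating functions.
Σ = 1·(-1) + 2·1 + 3·(-1) + 4·1 + 5·(-1) + 6·1 = 3.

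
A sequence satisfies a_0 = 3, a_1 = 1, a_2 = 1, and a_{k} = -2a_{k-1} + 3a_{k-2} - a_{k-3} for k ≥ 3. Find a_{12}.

The ordinary generating function has denominator 1 + 2z - 3z^2 + z^3.
Iterating the recurrence: a_0,…,a_{12} = 3, 1, 1, -2, 6, -19, 58, -179, 551, -1697, 5226, -16094, 49563.

49563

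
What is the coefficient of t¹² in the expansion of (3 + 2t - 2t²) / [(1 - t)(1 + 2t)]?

4097

The denominator gives the recurrence a_n = −a_(n−1) + 2a_(n−2) for n ≥ 3; the numerator fixes a_0 = 3, a_1 = -1, a_2 = 5.
Iterating: 3, -1, 5, -7, 17, -31, 65, -127, 257, -511, 1025, -2047, 4097, so a_12 = 4097.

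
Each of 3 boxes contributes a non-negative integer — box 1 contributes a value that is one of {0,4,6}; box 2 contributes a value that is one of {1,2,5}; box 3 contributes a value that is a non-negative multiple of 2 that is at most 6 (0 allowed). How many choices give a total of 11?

5

The generating function for the choices is (1 + q^4 + q^6)·(q + q^2 + q^5)·(1 + q^2 + q^4 + q^6); the count is [q^11].
(1 + q^4 + q^6) has coefficients 1,0,0,0,1,0,1 for degrees 0…6.
(q + q^2 + q^5) has coefficients 0,1,1,0,0,1,0,0,0,0,0,0 for degrees 0…11.
Finally multiplying by (1 + q^2 + q^4 + q^6), the product of all factors after the first has coefficients 0,1,1,1,1,2,1,2,1,1,0,1 for degrees 0…11.
[q^11] = 1·1 + 1·2 + 1·2 = 5.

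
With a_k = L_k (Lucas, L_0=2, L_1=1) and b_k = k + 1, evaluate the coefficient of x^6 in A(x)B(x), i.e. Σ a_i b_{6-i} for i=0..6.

The convolution is the x^6 coefficient of A(x)B(x).
Σ = 2·7 + 1·6 + 3·5 + 4·4 + 7·3 + 11·2 + 18·1 = 112.

112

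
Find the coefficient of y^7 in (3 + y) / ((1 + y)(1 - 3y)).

5467

Partial fractions give a closed form: a_n = (1/2)·(-1)^n + (5/2)·3^n.
At n = 7: a_7 = 5467.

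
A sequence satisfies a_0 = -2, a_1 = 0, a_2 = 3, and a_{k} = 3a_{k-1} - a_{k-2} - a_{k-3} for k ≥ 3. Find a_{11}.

15539

The ordinary generating function has denominator 1 - 3z + z^2 + z^3.
Iterating the recurrence: a_0,…,a_{11} = -2, 0, 3, 11, 30, 76, 187, 455, 1102, 2664, 6435, 15539.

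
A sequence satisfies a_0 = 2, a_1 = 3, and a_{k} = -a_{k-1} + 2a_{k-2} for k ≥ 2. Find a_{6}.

-19

The ordinary generating function has denominator 1 + x - 2x^2.
Iterating the recurrence: a_0,…,a_{6} = 2, 3, 1, 5, -3, 13, -19.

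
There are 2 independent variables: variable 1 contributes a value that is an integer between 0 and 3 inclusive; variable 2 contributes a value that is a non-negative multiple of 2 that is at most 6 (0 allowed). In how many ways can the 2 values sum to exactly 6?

2

The generating function for the choices is (1 + y + y^2 + y^3)·(1 + y^2 + y^4 + y^6); the count is [y^6].
(1 + y + y^2 + y^3) has coefficients 1,1,1,1 for degrees 0…3.
(1 + y^2 + y^4 + y^6) has coefficients 1,0,1,0,1,0,1 for degrees 0…6.
[y^6] = 1·1 + 1·0 + 1·1 + 1·0 = 2.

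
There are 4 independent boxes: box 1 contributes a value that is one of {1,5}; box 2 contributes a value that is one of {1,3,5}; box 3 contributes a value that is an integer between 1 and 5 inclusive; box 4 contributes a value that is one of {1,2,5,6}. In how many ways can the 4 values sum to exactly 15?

The generating function for the choices is (x + x^5)·(x + x^3 + x^5)·(x + x^2 + x^3 + x^4 + x^5)·(x + x^2 + x^5 + x^6); the count is [x^15].
(x + x^5) has coefficients 0,1,0,0,0,1 for degrees 0…5.
(x + x^3 + x^5) has coefficients 0,1,0,1,0,1,0,0,0,0,0,0,0,0,0,0 for degrees 0…15.
Multiplying by (x + x^2 + x^3 + x^4 + x^5) gives running coefficients 0,0,1,1,2,2,3,2,2,1,1,0,0,0,0,0 for degrees 0…15.
Finally multiplying by (x + x^2 + x^5 + x^6), the product of all factors after the first has coefficients 0,0,0,1,2,3,4,6,7,7,7,7,6,4,3,2 for degrees 0…15.
[x^15] = 1·3 + 1·7 = 10.

10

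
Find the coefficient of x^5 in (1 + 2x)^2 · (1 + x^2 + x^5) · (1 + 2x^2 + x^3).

14

(1 + 2x)^2 has coefficients 1,4,4 for degrees 0…2.
(1 + x^2 + x^5) has coefficients 1,0,1,0,0,1 for degrees 0…5.
Finally multiplying by (1 + 2x^2 + x^3), the product of all factors after the first has coefficients 1,0,3,1,2,2 for degrees 0…5.
[x^5] = 1·2 + 4·2 + 4·1 = 14.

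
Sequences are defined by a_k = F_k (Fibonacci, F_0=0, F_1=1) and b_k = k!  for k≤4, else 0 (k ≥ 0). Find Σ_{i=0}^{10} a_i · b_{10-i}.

401

This is [x^10] in the product of the two ordinary generating functions.
Σ = 0·0 + 1·0 + 1·0 + 2·0 + 3·0 + 5·0 + 8·24 + 13·6 + 21·2 + 34·1 + 55·1 = 401.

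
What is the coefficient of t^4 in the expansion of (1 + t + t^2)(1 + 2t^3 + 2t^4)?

(1 + t + t^2) has coefficients 1,1,1 for degrees 0…2.
(1 + 2t^3 + 2t^4) has coefficients 1,0,0,2,2 for degrees 0…4.
[t^4] = 1·2 + 1·2 + 1·0 = 4.

4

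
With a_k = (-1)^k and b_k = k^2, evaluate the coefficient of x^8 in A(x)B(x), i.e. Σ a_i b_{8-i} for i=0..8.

36

This is [x^8] in the product of the two ordinary generating functions.
Σ = 1·64 − 1·49 + 1·36 − 1·25 + 1·16 − 1·9 + 1·4 − 1·1 + 1·0 = 36.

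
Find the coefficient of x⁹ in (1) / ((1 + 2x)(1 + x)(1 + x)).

-2036

The denominator gives the recurrence a_n = −4a_(n−1) − 5a_(n−2) − 2a_(n−3) for n ≥ 3; the numerator fixes a_0 = 1, a_1 = -4, a_2 = 11.
Iterating: 1, -4, 11, -26, 57, -120, 247, -502, 1013, -2036, so a_9 = -2036.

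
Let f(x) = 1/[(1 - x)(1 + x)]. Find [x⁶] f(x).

The denominator gives the recurrence a_n = a_(n−2) for n ≥ 2; the numerator fixes a_0 = 1, a_1 = 0.
Iterating: 1, 0, 1, 0, 1, 0, 1, so a_6 = 1.

1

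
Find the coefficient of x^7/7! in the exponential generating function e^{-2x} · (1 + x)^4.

320

The EGF product rule gives c_7 = Σ_{k_1+k_2=7} C(7; k_1,k_2) · ∏ g_i(k_i), where e^{-2x} gives (-2)^k; (1+x)^4 gives the falling factorial (4)_k.
g_1(k) for k = 0…7: 1, -2, 4, -8, 16, -32, 64, -128.
g_2(k) for k = 0…7: 1, 4, 12, 24, 24, 0, 0, 0.
c_7 = Σ_k C(7,k)·g_1(k)·g_2(7−k) = 35·(-8)·24 + 35·16·24 + 21·(-32)·12 + 7·64·4 + 1·(-128)·1 = −6720 + 13440 − 8064 + 1792 − 128 = 320.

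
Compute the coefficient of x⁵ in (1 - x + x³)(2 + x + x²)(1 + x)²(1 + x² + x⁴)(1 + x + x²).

(1 - x + x³) has coefficients 1,-1,0,1 for degrees 0…3.
(2 + x + x²) has coefficients 2,1,1,0,0,0 for degrees 0…5.
Multiplying by (1 + x)² gives running coefficients 2,5,5,3,1,0 for degrees 0…5.
Multiplying by (1 + x² + x⁴) gives running coefficients 2,5,7,8,8,8 for degrees 0…5.
Finally multiplying by (1 + x + x²), the product of all factors after the first has coefficients 2,7,14,20,23,24 for degrees 0…5.
[x⁵] = 1·24 − 1·23 + 1·14 = 15.

15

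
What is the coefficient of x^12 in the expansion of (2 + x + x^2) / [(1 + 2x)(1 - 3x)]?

782314

The denominator gives the recurrence a_n = a_(n−1) + 6a_(n−2) for n ≥ 3; the numerator fixes a_0 = 2, a_1 = 3, a_2 = 16.
Iterating: 2, 3, 16, 34, 130, 334, 1114, 3118, 9802, 28510, 87322, 258382, 782314, so a_12 = 782314.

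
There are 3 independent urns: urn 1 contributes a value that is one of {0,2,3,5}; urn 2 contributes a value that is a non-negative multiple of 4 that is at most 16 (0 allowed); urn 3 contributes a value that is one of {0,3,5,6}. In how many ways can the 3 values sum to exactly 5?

3

The generating function for the choices is (1 + t² + t³ + t⁵)·(1 + t⁴ + t⁸ + t¹² + t¹⁶)·(1 + t³ + t⁵ + t⁶); the count is [t⁵].
(1 + t² + t³ + t⁵) has coefficients 1,0,1,1,0,1 for degrees 0…5.
(1 + t⁴ + t⁸ + t¹² + t¹⁶) has coefficients 1,0,0,0,1,0 for degrees 0…5.
Finally multiplying by (1 + t³ + t⁵ + t⁶), the product of all factors after the first has coefficients 1,0,0,1,1,1 for degrees 0…5.
[t⁵] = 1·1 + 1·1 + 1·0 + 1·1 = 3.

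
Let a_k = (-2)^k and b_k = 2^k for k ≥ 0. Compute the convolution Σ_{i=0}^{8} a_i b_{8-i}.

Write out a_i and b_{8-i} for i = 0,…,8 and sum the products.
Σ = 1·256 − 2·128 + 4·64 − 8·32 + 16·16 − 32·8 + 64·4 − 128·2 + 256·1 = 256.

256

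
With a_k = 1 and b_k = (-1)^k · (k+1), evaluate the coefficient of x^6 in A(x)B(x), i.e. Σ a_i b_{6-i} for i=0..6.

4

The convolution is the t^6 coefficient of A(t)B(t).
Σ = 1·7 + 1·(-6) + 1·5 + 1·(-4) + 1·3 + 1·(-2) + 1·1 = 4.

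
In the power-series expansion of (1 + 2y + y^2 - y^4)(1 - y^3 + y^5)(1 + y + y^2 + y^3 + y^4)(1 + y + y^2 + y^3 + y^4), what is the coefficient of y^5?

(1 + 2y + y^2 - y^4) has coefficients 1,2,1,0,-1 for degrees 0…4.
(1 - y^3 + y^5) has coefficients 1,0,0,-1,0,1 for degrees 0…5.
Multiplying by (1 + y + y^2 + y^3 + y^4) gives running coefficients 1,1,1,0,0,0 for degrees 0…5.
Finally multiplying by (1 + y + y^2 + y^3 + y^4), the product of all factors after the first has coefficients 1,2,3,3,3,2 for degrees 0…5.
[y^5] = 1·2 + 2·3 + 1·3 − 1·2 = 9.

9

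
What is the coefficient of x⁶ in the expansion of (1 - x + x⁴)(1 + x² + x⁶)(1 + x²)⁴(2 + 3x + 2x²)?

24

(1 - x + x⁴) has coefficients 1,-1,0,0,1 for degrees 0…4.
(1 + x² + x⁶) has coefficients 1,0,1,0,0,0,1 for degrees 0…6.
Multiplying by (1 + x²)⁴ gives running coefficients 1,0,5,0,10,0,11 for degrees 0…6.
Finally multiplying by (2 + 3x + 2x²), the product of all factors after the first has coefficients 2,3,12,15,30,30,42 for degrees 0…6.
[x⁶] = 1·42 − 1·30 + 1·12 = 24.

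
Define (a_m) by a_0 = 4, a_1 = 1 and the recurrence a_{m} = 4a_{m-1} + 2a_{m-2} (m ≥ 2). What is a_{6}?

4432

The ordinary generating function has denominator 1 - 4z - 2z^2.
Iterating the recurrence: a_0,…,a_{6} = 4, 1, 12, 50, 224, 996, 4432.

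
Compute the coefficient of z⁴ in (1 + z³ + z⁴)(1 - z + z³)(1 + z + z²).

2

(1 + z³ + z⁴) has coefficients 1,0,0,1,1 for degrees 0…4.
(1 - z + z³) has coefficients 1,-1,0,1,0 for degrees 0…4.
Finally multiplying by (1 + z + z²), the product of all factors after the first has coefficients 1,0,0,0,1 for degrees 0…4.
[z⁴] = 1·1 + 1·0 + 1·1 = 2.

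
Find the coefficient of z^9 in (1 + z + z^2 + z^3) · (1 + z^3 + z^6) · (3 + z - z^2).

3

(1 + z + z^2 + z^3) has coefficients 1,1,1,1 for degrees 0…3.
(1 + z^3 + z^6) has coefficients 1,0,0,1,0,0,1,0,0,0 for degrees 0…9.
Finally multiplying by (3 + z - z^2), the product of all factors after the first has coefficients 3,1,-1,3,1,-1,3,1,-1,0 for degrees 0…9.
[z^9] = 1·0 + 1·(-1) + 1·1 + 1·3 = 3.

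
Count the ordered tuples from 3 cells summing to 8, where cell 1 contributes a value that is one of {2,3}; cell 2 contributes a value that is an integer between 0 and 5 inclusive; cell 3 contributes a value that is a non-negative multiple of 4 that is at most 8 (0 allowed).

3

The generating function for the choices is (x² + x³)·(1 + x + x² + x³ + x⁴ + x⁵)·(1 + x⁴ + x⁸); the count is [x⁸].
(x² + x³) has coefficients 0,0,1,1 for degrees 0…3.
(1 + x + x² + x³ + x⁴ + x⁵) has coefficients 1,1,1,1,1,1,0,0,0 for degrees 0…8.
Finally multiplying by (1 + x⁴ + x⁸), the product of all factors after the first has coefficients 1,1,1,1,2,2,1,1,2 for degrees 0…8.
[x⁸] = 1·1 + 1·2 = 3.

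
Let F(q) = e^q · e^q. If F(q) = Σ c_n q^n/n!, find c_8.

The EGF product rule gives c_8 = Σ_{k_1+k_2=8} C(8; k_1,k_2) · ∏ g_i(k_i), where e^q gives (1)^k; e^q gives (1)^k.
g_1(k) for k = 0…8: 1, 1, 1, 1, 1, 1, 1, 1, 1.
g_2(k) for k = 0…8: 1, 1, 1, 1, 1, 1, 1, 1, 1.
c_8 = Σ_k C(8,k)·g_1(k)·g_2(8−k) = 1·1·1 + 8·1·1 + 28·1·1 + 56·1·1 + 70·1·1 + 56·1·1 + 28·1·1 + 8·1·1 + 1·1·1 = 1 + 8 + 28 + 56 + 70 + 56 + 28 + 8 + 1 = 256.

256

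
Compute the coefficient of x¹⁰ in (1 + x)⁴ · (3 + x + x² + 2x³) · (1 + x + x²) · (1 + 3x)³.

1071

(1 + x)⁴ has coefficients 1,4,6,4,1 for degrees 0…4.
(3 + x + x² + 2x³) has coefficients 3,1,1,2,0,0,0,0,0,0,0 for degrees 0…10.
Multiplying by (1 + x + x²) gives running coefficients 3,4,5,4,3,2,0,0,0,0,0 for degrees 0…10.
Finally multiplying by (1 + 3x)³, the product of all factors after the first has coefficients 3,31,122,238,282,272,207,135,54,0,0 for degrees 0…10.
[x¹⁰] = 1·0 + 4·0 + 6·54 + 4·135 + 1·207 = 1071.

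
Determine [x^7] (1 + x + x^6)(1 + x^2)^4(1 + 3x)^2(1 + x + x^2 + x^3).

(1 + x + x^6) has coefficients 1,1,0,0,0,0,1 for degrees 0…6.
(1 + x^2)^4 has coefficients 1,0,4,0,6,0,4,0 for degrees 0…7.
Multiplying by (1 + 3x)^2 gives running coefficients 1,6,13,24,42,36,58,24 for degrees 0…7.
Finally multiplying by (1 + x + x^2 + x^3), the product of all factors after the first has coefficients 1,7,20,44,85,115,160,160 for degrees 0…7.
[x^7] = 1·160 + 1·160 + 1·7 = 327.

327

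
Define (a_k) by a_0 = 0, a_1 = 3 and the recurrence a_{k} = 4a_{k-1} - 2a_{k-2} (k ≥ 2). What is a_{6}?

1680

The ordinary generating function has denominator 1 - 4x + 2x^2.
Iterating the recurrence: a_0,…,a_{6} = 0, 3, 12, 42, 144, 492, 1680.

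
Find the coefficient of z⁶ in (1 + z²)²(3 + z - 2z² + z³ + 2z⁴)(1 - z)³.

-7

(1 + z²)² has coefficients 1,0,2,0,1 for degrees 0…4.
(3 + z - 2z² + z³ + 2z⁴) has coefficients 3,1,-2,1,2,0,0 for degrees 0…6.
Finally multiplying by (1 - z)³, the product of all factors after the first has coefficients 3,-8,4,7,-8,-1,5 for degrees 0…6.
[z⁶] = 1·5 + 2·(-8) + 1·4 = -7.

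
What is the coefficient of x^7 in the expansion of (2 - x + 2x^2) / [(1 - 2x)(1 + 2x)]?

-64

The denominator gives the recurrence a_n = 4a_(n−2) for n ≥ 3; the numerator fixes a_0 = 2, a_1 = -1, a_2 = 10.
Iterating: 2, -1, 10, -4, 40, -16, 160, -64, so a_7 = -64.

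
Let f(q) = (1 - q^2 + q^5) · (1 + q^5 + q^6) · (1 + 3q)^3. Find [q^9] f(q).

(1 - q^2 + q^5) has coefficients 1,0,-1,0,0,1 for degrees 0…5.
(1 + q^5 + q^6) has coefficients 1,0,0,0,0,1,1,0,0,0 for degrees 0…9.
Finally multiplying by (1 + 3q)^3, the product of all factors after the first has coefficients 1,9,27,27,0,1,10,36,54,27 for degrees 0…9.
[q^9] = 1·27 − 1·36 + 1·0 = -9.

-9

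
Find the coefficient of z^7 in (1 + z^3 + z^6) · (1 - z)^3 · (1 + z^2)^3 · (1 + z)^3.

(1 + z^3 + z^6) has coefficients 1,0,0,1,0,0,1 for degrees 0…6.
(1 - z)^3 has coefficients 1,-3,3,-1,0,0,0,0 for degrees 0…7.
Multiplying by (1 + z^2)^3 gives running coefficients 1,-3,6,-10,12,-12,10,-6 for degrees 0…7.
Finally multiplying by (1 + z)^3, the product of all factors after the first has coefficients 1,0,0,0,-3,0,0,0 for degrees 0…7.
[z^7] = 1·0 + 1·(-3) + 1·0 = -3.

-3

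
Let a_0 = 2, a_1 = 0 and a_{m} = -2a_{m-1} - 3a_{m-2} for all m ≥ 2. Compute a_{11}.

The ordinary generating function has denominator 1 + 2q + 3q^2.
Iterating the recurrence: a_0,…,a_{11} = 2, 0, -6, 12, -6, -24, 66, -60, -78, 336, -438, -132.

-132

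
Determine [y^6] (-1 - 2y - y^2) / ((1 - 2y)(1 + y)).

-96

The denominator gives the recurrence a_n = a_(n−1) + 2a_(n−2) for n ≥ 3; the numerator fixes a_0 = -1, a_1 = -3, a_2 = -6.
Iterating: -1, -3, -6, -12, -24, -48, -96, so a_6 = -96.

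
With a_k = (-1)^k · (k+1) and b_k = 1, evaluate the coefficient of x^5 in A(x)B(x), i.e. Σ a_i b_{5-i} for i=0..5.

-3

Write out a_i and b_{5-i} for i = 0,…,5 and sum the products.
Σ = 1·1 − 2·1 + 3·1 − 4·1 + 5·1 − 6·1 = -3.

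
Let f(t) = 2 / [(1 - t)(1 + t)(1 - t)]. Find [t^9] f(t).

The denominator gives the recurrence a_n = a_(n−1) + a_(n−2) − a_(n−3) for n ≥ 3; the numerator fixes a_0 = 2, a_1 = 2, a_2 = 4.
Iterating: 2, 2, 4, 4, 6, 6, 8, 8, 10, 10, so a_9 = 10.

10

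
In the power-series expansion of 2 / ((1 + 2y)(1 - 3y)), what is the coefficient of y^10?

Partial fractions give a closed form: a_n = (4/5)·(-2)^n + (6/5)·3^n.
At n = 10: a_10 = 71678.

71678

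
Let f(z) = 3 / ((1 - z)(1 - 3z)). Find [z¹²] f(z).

Partial fractions give a closed form: a_n = (-3/2)·1^n + (9/2)·3^n.
At n = 12: a_12 = 2391483.

2391483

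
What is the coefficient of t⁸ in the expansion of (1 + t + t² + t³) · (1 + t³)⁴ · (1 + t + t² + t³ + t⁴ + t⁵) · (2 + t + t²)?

(1 + t + t² + t³) has coefficients 1,1,1,1 for degrees 0…3.
(1 + t³)⁴ has coefficients 1,0,0,4,0,0,6,0,0 for degrees 0…8.
Multiplying by (1 + t + t² + t³ + t⁴ + t⁵) gives running coefficients 1,1,1,5,5,5,10,10,10 for degrees 0…8.
Finally multiplying by (2 + t + t²), the product of all factors after the first has coefficients 2,3,4,12,16,20,30,35,40 for degrees 0…8.
[t⁸] = 1·40 + 1·35 + 1·30 + 1·20 = 125.

125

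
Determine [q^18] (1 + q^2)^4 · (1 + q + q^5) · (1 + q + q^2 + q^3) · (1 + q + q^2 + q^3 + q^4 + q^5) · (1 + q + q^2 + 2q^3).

(1 + q^2)^4 has coefficients 1,0,4,0,6,0,4,0,1 for degrees 0…8.
(1 + q + q^5) has coefficients 1,1,0,0,0,1,0,0,0,0,0,0,0,0,0,0,0,0,0 for degrees 0…18.
Multiplying by (1 + q + q^2 + q^3) gives running coefficients 1,2,2,2,1,1,1,1,1,0,0,0,0,0,0,0,0,0,0 for degrees 0…18.
Multiplying by (1 + q + q^2 + q^3 + q^4 + q^5) gives running coefficients 1,3,5,7,8,9,9,8,7,5,4,3,2,1,0,0,0,0,0 for degrees 0…18.
Finally multiplying by (1 + q + q^2 + 2q^3), the product of all factors after the first has coefficients 1,4,9,17,26,34,40,42,42,38,32,26,19,14,9,5,2,0,0 for degrees 0…18.
[q^18] = 1·0 + 4·2 + 6·9 + 4·19 + 1·32 = 170.

170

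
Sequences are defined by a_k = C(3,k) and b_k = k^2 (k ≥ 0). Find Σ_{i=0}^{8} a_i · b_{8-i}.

344

Write out a_i and b_{8-i} for i = 0,…,8 and sum the products.
Σ = 1·64 + 3·49 + 3·36 + 1·25 + 0·16 + 0·9 + 0·4 + 0·1 + 0·0 = 344.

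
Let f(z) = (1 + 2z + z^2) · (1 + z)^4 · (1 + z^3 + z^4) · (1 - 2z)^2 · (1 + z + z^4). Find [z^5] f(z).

23

(1 + 2z + z^2) has coefficients 1,2,1 for degrees 0…2.
(1 + z)^4 has coefficients 1,4,6,4,1,0 for degrees 0…5.
Multiplying by (1 + z^3 + z^4) gives running coefficients 1,4,6,5,6,10 for degrees 0…5.
Multiplying by (1 - 2z)^2 gives running coefficients 1,0,-6,-3,10,6 for degrees 0…5.
Finally multiplying by (1 + z + z^4), the product of all factors after the first has coefficients 1,1,-6,-9,8,16 for degrees 0…5.
[z^5] = 1·16 + 2·8 + 1·(-9) = 23.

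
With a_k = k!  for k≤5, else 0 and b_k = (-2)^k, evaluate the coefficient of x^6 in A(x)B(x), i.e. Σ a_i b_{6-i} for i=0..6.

Write out a_i and b_{6-i} for i = 0,…,6 and sum the products.
Σ = 1·64 + 1·(-32) + 2·16 + 6·(-8) + 24·4 + 120·(-2) + 0·1 = -128.

-128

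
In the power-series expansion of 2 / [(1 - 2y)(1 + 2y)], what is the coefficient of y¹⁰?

2048

Partial fractions give a closed form: a_n = (1)·2^n + (1)·(-2)^n.
At n = 10: a_10 = 2048.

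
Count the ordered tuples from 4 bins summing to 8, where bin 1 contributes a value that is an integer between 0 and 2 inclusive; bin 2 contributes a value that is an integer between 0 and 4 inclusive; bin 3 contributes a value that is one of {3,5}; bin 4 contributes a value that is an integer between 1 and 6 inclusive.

18

The generating function for the choices is (1 + y + y^2)·(1 + y + y^2 + y^3 + y^4)·(y^3 + y^5)·(y + y^2 + y^3 + y^4 + y^5 + y^6); the count is [y^8].
(1 + y + y^2) has coefficients 1,1,1 for degrees 0…2.
(1 + y + y^2 + y^3 + y^4) has coefficients 1,1,1,1,1,0,0,0,0 for degrees 0…8.
Multiplying by (y^3 + y^5) gives running coefficients 0,0,0,1,1,2,2,2,1 for degrees 0…8.
Finally multiplying by (y + y^2 + y^3 + y^4 + y^5 + y^6), the product of all factors after the first has coefficients 0,0,0,0,1,2,4,6,8 for degrees 0…8.
[y^8] = 1·8 + 1·6 + 1·4 = 18.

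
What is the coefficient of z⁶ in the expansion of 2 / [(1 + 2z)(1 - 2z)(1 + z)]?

The denominator gives the recurrence a_n = −a_(n−1) + 4a_(n−2) + 4a_(n−3) for n ≥ 3; the numerator fixes a_0 = 2, a_1 = -2, a_2 = 10.
Iterating: 2, -2, 10, -10, 42, -42, 170, so a_6 = 170.

170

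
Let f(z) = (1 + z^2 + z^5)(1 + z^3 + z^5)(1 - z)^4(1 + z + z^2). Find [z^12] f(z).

(1 + z^2 + z^5) has coefficients 1,0,1,0,0,1 for degrees 0…5.
(1 + z^3 + z^5) has coefficients 1,0,0,1,0,1,0,0,0,0,0,0,0 for degrees 0…12.
Multiplying by (1 - z)^4 gives running coefficients 1,-4,6,-3,-3,7,-8,7,-4,1,0,0,0 for degrees 0…12.
Finally multiplying by (1 + z + z^2), the product of all factors after the first has coefficients 1,-3,3,-1,0,1,-4,6,-5,4,-3,1,0 for degrees 0…12.
[z^12] = 1·0 + 1·(-3) + 1·6 = 3.

3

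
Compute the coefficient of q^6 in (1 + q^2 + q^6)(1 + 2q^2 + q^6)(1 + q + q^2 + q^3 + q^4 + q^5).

7

(1 + q^2 + q^6) has coefficients 1,0,1,0,0,0,1 for degrees 0…6.
(1 + 2q^2 + q^6) has coefficients 1,0,2,0,0,0,1 for degrees 0…6.
Finally multiplying by (1 + q + q^2 + q^3 + q^4 + q^5), the product of all factors after the first has coefficients 1,1,3,3,3,3,3 for degrees 0…6.
[q^6] = 1·3 + 1·3 + 1·1 = 7.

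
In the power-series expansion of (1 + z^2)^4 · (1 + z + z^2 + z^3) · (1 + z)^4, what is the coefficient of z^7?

(1 + z^2)^4 has coefficients 1,0,4,0,6,0,4,0 for degrees 0…7.
(1 + z + z^2 + z^3) has coefficients 1,1,1,1,0,0,0,0 for degrees 0…7.
Finally multiplying by (1 + z)^4, the product of all factors after the first has coefficients 1,5,11,15,15,11,5,1 for degrees 0…7.
[z^7] = 1·1 + 4·11 + 6·15 + 4·5 = 155.

155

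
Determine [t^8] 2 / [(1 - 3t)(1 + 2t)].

Partial fractions give a closed form: a_n = (6/5)·3^n + (4/5)·(-2)^n.
At n = 8: a_8 = 8078.

8078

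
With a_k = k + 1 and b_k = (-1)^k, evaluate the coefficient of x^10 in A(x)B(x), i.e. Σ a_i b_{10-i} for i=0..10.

6

This is [x^10] in the product of the two ordinary generating functions.
Σ = 1·1 + 2·(-1) + 3·1 + 4·(-1) + 5·1 + 6·(-1) + 7·1 + 8·(-1) + 9·1 + 10·(-1) + 11·1 = 6.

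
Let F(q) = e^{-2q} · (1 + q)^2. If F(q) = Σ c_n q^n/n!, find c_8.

The EGF product rule gives c_8 = Σ_{k_1+k_2=8} C(8; k_1,k_2) · ∏ g_i(k_i), where e^{-2q} gives (-2)^k; (1+q)^2 gives the falling factorial (2)_k.
g_1(k) for k = 0…8: 1, -2, 4, -8, 16, -32, 64, -128, 256.
g_2(k) for k = 0…8: 1, 2, 2, 0, 0, 0, 0, 0, 0.
c_8 = Σ_k C(8,k)·g_1(k)·g_2(8−k) = 28·64·2 + 8·(-128)·2 + 1·256·1 = 3584 − 2048 + 256 = 1792.

1792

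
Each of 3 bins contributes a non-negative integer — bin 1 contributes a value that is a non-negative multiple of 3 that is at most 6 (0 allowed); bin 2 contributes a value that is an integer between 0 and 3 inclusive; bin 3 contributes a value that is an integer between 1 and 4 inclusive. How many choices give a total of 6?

5

The generating function for the choices is (1 + y^3 + y^6)·(1 + y + y^2 + y^3)·(y + y^2 + y^3 + y^4); the count is [y^6].
(1 + y^3 + y^6) has coefficients 1,0,0,1,0,0,1 for degrees 0…6.
(1 + y + y^2 + y^3) has coefficients 1,1,1,1,0,0,0 for degrees 0…6.
Finally multiplying by (y + y^2 + y^3 + y^4), the product of all factors after the first has coefficients 0,1,2,3,4,3,2 for degrees 0…6.
[y^6] = 1·2 + 1·3 + 1·0 = 5.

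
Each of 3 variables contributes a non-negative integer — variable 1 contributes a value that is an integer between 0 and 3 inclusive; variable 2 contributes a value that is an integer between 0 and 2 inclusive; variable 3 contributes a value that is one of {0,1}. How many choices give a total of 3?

6

The generating function for the choices is (1 + y + y^2 + y^3)·(1 + y + y^2)·(1 + y); the count is [y^3].
(1 + y + y^2 + y^3) has coefficients 1,1,1,1 for degrees 0…3.
(1 + y + y^2) has coefficients 1,1,1,0 for degrees 0…3.
Finally multiplying by (1 + y), the product of all factors after the first has coefficients 1,2,2,1 for degrees 0…3.
[y^3] = 1·1 + 1·2 + 1·2 + 1·1 = 6.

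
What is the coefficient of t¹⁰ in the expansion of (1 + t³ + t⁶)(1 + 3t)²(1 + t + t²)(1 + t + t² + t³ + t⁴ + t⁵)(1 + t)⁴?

1515

(1 + t³ + t⁶) has coefficients 1,0,0,1,0,0,1 for degrees 0…6.
(1 + 3t)² has coefficients 1,6,9,0,0,0,0,0,0,0,0 for degrees 0…10.
Multiplying by (1 + t + t²) gives running coefficients 1,7,16,15,9,0,0,0,0,0,0 for degrees 0…10.
Multiplying by (1 + t + t² + t³ + t⁴ + t⁵) gives running coefficients 1,8,24,39,48,48,47,40,24,9,0 for degrees 0…10.
Finally multiplying by (1 + t)⁴, the product of all factors after the first has coefficients 1,12,62,187,381,578,707,747,706,581,387 for degrees 0…10.
[t¹⁰] = 1·387 + 1·747 + 1·381 = 1515.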